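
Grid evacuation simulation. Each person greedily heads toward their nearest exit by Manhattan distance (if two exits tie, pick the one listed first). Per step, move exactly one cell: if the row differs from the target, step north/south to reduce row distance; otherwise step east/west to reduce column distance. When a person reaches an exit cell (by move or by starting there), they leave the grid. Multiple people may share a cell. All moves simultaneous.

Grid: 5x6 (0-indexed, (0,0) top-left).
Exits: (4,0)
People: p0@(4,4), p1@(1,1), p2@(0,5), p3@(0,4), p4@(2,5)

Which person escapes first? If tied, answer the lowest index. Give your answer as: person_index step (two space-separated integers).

Answer: 0 4

Derivation:
Step 1: p0:(4,4)->(4,3) | p1:(1,1)->(2,1) | p2:(0,5)->(1,5) | p3:(0,4)->(1,4) | p4:(2,5)->(3,5)
Step 2: p0:(4,3)->(4,2) | p1:(2,1)->(3,1) | p2:(1,5)->(2,5) | p3:(1,4)->(2,4) | p4:(3,5)->(4,5)
Step 3: p0:(4,2)->(4,1) | p1:(3,1)->(4,1) | p2:(2,5)->(3,5) | p3:(2,4)->(3,4) | p4:(4,5)->(4,4)
Step 4: p0:(4,1)->(4,0)->EXIT | p1:(4,1)->(4,0)->EXIT | p2:(3,5)->(4,5) | p3:(3,4)->(4,4) | p4:(4,4)->(4,3)
Step 5: p0:escaped | p1:escaped | p2:(4,5)->(4,4) | p3:(4,4)->(4,3) | p4:(4,3)->(4,2)
Step 6: p0:escaped | p1:escaped | p2:(4,4)->(4,3) | p3:(4,3)->(4,2) | p4:(4,2)->(4,1)
Step 7: p0:escaped | p1:escaped | p2:(4,3)->(4,2) | p3:(4,2)->(4,1) | p4:(4,1)->(4,0)->EXIT
Step 8: p0:escaped | p1:escaped | p2:(4,2)->(4,1) | p3:(4,1)->(4,0)->EXIT | p4:escaped
Step 9: p0:escaped | p1:escaped | p2:(4,1)->(4,0)->EXIT | p3:escaped | p4:escaped
Exit steps: [4, 4, 9, 8, 7]
First to escape: p0 at step 4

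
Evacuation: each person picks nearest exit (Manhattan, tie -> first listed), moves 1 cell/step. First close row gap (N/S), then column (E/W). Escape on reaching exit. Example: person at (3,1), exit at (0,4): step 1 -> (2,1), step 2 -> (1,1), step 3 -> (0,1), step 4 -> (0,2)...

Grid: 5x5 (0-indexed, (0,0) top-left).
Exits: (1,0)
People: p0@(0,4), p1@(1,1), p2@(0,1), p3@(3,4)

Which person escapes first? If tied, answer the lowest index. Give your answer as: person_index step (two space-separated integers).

Answer: 1 1

Derivation:
Step 1: p0:(0,4)->(1,4) | p1:(1,1)->(1,0)->EXIT | p2:(0,1)->(1,1) | p3:(3,4)->(2,4)
Step 2: p0:(1,4)->(1,3) | p1:escaped | p2:(1,1)->(1,0)->EXIT | p3:(2,4)->(1,4)
Step 3: p0:(1,3)->(1,2) | p1:escaped | p2:escaped | p3:(1,4)->(1,3)
Step 4: p0:(1,2)->(1,1) | p1:escaped | p2:escaped | p3:(1,3)->(1,2)
Step 5: p0:(1,1)->(1,0)->EXIT | p1:escaped | p2:escaped | p3:(1,2)->(1,1)
Step 6: p0:escaped | p1:escaped | p2:escaped | p3:(1,1)->(1,0)->EXIT
Exit steps: [5, 1, 2, 6]
First to escape: p1 at step 1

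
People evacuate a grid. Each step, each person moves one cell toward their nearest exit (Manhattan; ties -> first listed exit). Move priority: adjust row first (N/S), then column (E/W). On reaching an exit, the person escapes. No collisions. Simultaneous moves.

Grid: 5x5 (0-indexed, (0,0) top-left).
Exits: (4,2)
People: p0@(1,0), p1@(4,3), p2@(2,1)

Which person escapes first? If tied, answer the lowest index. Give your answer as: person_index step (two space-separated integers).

Answer: 1 1

Derivation:
Step 1: p0:(1,0)->(2,0) | p1:(4,3)->(4,2)->EXIT | p2:(2,1)->(3,1)
Step 2: p0:(2,0)->(3,0) | p1:escaped | p2:(3,1)->(4,1)
Step 3: p0:(3,0)->(4,0) | p1:escaped | p2:(4,1)->(4,2)->EXIT
Step 4: p0:(4,0)->(4,1) | p1:escaped | p2:escaped
Step 5: p0:(4,1)->(4,2)->EXIT | p1:escaped | p2:escaped
Exit steps: [5, 1, 3]
First to escape: p1 at step 1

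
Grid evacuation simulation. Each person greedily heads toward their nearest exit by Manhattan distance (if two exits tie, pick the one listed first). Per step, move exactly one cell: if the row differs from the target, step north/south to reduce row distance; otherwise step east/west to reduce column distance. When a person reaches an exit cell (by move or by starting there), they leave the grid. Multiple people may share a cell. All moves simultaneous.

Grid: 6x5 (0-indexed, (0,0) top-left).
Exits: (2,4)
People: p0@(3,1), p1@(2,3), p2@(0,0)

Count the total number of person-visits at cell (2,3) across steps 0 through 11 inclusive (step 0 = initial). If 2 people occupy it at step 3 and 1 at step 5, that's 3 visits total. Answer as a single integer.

Answer: 3

Derivation:
Step 0: p0@(3,1) p1@(2,3) p2@(0,0) -> at (2,3): 1 [p1], cum=1
Step 1: p0@(2,1) p1@ESC p2@(1,0) -> at (2,3): 0 [-], cum=1
Step 2: p0@(2,2) p1@ESC p2@(2,0) -> at (2,3): 0 [-], cum=1
Step 3: p0@(2,3) p1@ESC p2@(2,1) -> at (2,3): 1 [p0], cum=2
Step 4: p0@ESC p1@ESC p2@(2,2) -> at (2,3): 0 [-], cum=2
Step 5: p0@ESC p1@ESC p2@(2,3) -> at (2,3): 1 [p2], cum=3
Step 6: p0@ESC p1@ESC p2@ESC -> at (2,3): 0 [-], cum=3
Total visits = 3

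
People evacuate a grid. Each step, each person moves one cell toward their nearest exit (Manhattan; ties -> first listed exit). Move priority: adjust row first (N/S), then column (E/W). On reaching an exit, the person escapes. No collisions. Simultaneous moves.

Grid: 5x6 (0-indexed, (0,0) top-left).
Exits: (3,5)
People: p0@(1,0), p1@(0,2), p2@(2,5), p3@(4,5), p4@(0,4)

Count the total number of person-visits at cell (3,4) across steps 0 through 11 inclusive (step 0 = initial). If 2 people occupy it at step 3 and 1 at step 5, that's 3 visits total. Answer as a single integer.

Step 0: p0@(1,0) p1@(0,2) p2@(2,5) p3@(4,5) p4@(0,4) -> at (3,4): 0 [-], cum=0
Step 1: p0@(2,0) p1@(1,2) p2@ESC p3@ESC p4@(1,4) -> at (3,4): 0 [-], cum=0
Step 2: p0@(3,0) p1@(2,2) p2@ESC p3@ESC p4@(2,4) -> at (3,4): 0 [-], cum=0
Step 3: p0@(3,1) p1@(3,2) p2@ESC p3@ESC p4@(3,4) -> at (3,4): 1 [p4], cum=1
Step 4: p0@(3,2) p1@(3,3) p2@ESC p3@ESC p4@ESC -> at (3,4): 0 [-], cum=1
Step 5: p0@(3,3) p1@(3,4) p2@ESC p3@ESC p4@ESC -> at (3,4): 1 [p1], cum=2
Step 6: p0@(3,4) p1@ESC p2@ESC p3@ESC p4@ESC -> at (3,4): 1 [p0], cum=3
Step 7: p0@ESC p1@ESC p2@ESC p3@ESC p4@ESC -> at (3,4): 0 [-], cum=3
Total visits = 3

Answer: 3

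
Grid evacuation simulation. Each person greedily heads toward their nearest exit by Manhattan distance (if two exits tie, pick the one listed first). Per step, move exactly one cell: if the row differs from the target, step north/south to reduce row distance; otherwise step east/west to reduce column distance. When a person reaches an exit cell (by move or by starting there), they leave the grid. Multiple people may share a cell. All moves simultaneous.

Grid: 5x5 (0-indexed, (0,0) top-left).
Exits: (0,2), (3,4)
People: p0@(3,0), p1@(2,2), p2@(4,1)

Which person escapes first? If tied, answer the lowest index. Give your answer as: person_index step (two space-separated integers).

Answer: 1 2

Derivation:
Step 1: p0:(3,0)->(3,1) | p1:(2,2)->(1,2) | p2:(4,1)->(3,1)
Step 2: p0:(3,1)->(3,2) | p1:(1,2)->(0,2)->EXIT | p2:(3,1)->(3,2)
Step 3: p0:(3,2)->(3,3) | p1:escaped | p2:(3,2)->(3,3)
Step 4: p0:(3,3)->(3,4)->EXIT | p1:escaped | p2:(3,3)->(3,4)->EXIT
Exit steps: [4, 2, 4]
First to escape: p1 at step 2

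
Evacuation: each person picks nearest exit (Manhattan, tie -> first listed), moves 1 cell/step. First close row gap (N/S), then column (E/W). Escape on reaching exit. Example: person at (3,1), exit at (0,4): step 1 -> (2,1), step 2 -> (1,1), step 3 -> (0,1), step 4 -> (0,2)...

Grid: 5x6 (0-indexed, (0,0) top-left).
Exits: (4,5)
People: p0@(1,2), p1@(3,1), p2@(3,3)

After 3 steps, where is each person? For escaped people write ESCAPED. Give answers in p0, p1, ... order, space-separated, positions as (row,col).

Step 1: p0:(1,2)->(2,2) | p1:(3,1)->(4,1) | p2:(3,3)->(4,3)
Step 2: p0:(2,2)->(3,2) | p1:(4,1)->(4,2) | p2:(4,3)->(4,4)
Step 3: p0:(3,2)->(4,2) | p1:(4,2)->(4,3) | p2:(4,4)->(4,5)->EXIT

(4,2) (4,3) ESCAPED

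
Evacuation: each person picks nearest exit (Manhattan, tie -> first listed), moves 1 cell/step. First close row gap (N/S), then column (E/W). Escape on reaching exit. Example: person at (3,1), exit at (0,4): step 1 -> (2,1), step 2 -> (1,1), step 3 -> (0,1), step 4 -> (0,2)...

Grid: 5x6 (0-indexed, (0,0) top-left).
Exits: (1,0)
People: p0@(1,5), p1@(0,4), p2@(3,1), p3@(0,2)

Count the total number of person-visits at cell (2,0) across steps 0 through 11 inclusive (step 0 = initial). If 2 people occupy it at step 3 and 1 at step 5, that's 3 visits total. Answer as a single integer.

Answer: 0

Derivation:
Step 0: p0@(1,5) p1@(0,4) p2@(3,1) p3@(0,2) -> at (2,0): 0 [-], cum=0
Step 1: p0@(1,4) p1@(1,4) p2@(2,1) p3@(1,2) -> at (2,0): 0 [-], cum=0
Step 2: p0@(1,3) p1@(1,3) p2@(1,1) p3@(1,1) -> at (2,0): 0 [-], cum=0
Step 3: p0@(1,2) p1@(1,2) p2@ESC p3@ESC -> at (2,0): 0 [-], cum=0
Step 4: p0@(1,1) p1@(1,1) p2@ESC p3@ESC -> at (2,0): 0 [-], cum=0
Step 5: p0@ESC p1@ESC p2@ESC p3@ESC -> at (2,0): 0 [-], cum=0
Total visits = 0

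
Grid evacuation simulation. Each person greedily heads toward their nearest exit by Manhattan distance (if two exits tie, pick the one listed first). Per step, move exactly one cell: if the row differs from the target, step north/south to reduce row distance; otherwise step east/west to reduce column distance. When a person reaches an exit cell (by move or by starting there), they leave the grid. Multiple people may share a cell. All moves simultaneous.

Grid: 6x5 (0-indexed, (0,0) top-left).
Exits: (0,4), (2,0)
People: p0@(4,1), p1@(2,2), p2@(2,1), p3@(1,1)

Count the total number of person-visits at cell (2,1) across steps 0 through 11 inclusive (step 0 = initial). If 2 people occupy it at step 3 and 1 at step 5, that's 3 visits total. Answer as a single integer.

Step 0: p0@(4,1) p1@(2,2) p2@(2,1) p3@(1,1) -> at (2,1): 1 [p2], cum=1
Step 1: p0@(3,1) p1@(2,1) p2@ESC p3@(2,1) -> at (2,1): 2 [p1,p3], cum=3
Step 2: p0@(2,1) p1@ESC p2@ESC p3@ESC -> at (2,1): 1 [p0], cum=4
Step 3: p0@ESC p1@ESC p2@ESC p3@ESC -> at (2,1): 0 [-], cum=4
Total visits = 4

Answer: 4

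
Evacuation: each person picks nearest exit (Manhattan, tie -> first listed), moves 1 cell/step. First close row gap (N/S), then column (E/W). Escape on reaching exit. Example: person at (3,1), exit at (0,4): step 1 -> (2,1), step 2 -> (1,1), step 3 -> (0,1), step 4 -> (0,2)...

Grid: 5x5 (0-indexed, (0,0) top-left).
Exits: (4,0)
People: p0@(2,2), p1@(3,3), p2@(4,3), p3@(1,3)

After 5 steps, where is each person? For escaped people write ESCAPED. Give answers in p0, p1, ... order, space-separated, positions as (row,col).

Step 1: p0:(2,2)->(3,2) | p1:(3,3)->(4,3) | p2:(4,3)->(4,2) | p3:(1,3)->(2,3)
Step 2: p0:(3,2)->(4,2) | p1:(4,3)->(4,2) | p2:(4,2)->(4,1) | p3:(2,3)->(3,3)
Step 3: p0:(4,2)->(4,1) | p1:(4,2)->(4,1) | p2:(4,1)->(4,0)->EXIT | p3:(3,3)->(4,3)
Step 4: p0:(4,1)->(4,0)->EXIT | p1:(4,1)->(4,0)->EXIT | p2:escaped | p3:(4,3)->(4,2)
Step 5: p0:escaped | p1:escaped | p2:escaped | p3:(4,2)->(4,1)

ESCAPED ESCAPED ESCAPED (4,1)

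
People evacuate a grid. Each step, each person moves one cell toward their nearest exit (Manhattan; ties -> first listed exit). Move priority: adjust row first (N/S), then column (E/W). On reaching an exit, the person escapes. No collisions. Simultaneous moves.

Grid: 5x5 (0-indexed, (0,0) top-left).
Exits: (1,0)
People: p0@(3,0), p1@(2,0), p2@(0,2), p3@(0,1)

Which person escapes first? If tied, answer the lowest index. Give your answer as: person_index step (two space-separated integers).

Answer: 1 1

Derivation:
Step 1: p0:(3,0)->(2,0) | p1:(2,0)->(1,0)->EXIT | p2:(0,2)->(1,2) | p3:(0,1)->(1,1)
Step 2: p0:(2,0)->(1,0)->EXIT | p1:escaped | p2:(1,2)->(1,1) | p3:(1,1)->(1,0)->EXIT
Step 3: p0:escaped | p1:escaped | p2:(1,1)->(1,0)->EXIT | p3:escaped
Exit steps: [2, 1, 3, 2]
First to escape: p1 at step 1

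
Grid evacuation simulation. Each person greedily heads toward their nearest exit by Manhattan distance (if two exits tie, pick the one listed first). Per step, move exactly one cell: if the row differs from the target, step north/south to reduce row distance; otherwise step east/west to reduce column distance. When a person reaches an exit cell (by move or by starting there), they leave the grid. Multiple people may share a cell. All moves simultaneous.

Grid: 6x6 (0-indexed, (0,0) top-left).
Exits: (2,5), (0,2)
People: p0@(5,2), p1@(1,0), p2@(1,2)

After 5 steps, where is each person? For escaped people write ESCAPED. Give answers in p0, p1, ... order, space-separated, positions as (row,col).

Step 1: p0:(5,2)->(4,2) | p1:(1,0)->(0,0) | p2:(1,2)->(0,2)->EXIT
Step 2: p0:(4,2)->(3,2) | p1:(0,0)->(0,1) | p2:escaped
Step 3: p0:(3,2)->(2,2) | p1:(0,1)->(0,2)->EXIT | p2:escaped
Step 4: p0:(2,2)->(1,2) | p1:escaped | p2:escaped
Step 5: p0:(1,2)->(0,2)->EXIT | p1:escaped | p2:escaped

ESCAPED ESCAPED ESCAPED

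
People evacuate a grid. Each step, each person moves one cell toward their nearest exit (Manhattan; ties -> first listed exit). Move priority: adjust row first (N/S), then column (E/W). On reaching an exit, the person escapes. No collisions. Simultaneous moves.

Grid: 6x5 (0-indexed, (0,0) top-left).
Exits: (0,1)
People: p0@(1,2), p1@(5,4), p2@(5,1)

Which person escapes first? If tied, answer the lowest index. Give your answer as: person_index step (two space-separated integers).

Answer: 0 2

Derivation:
Step 1: p0:(1,2)->(0,2) | p1:(5,4)->(4,4) | p2:(5,1)->(4,1)
Step 2: p0:(0,2)->(0,1)->EXIT | p1:(4,4)->(3,4) | p2:(4,1)->(3,1)
Step 3: p0:escaped | p1:(3,4)->(2,4) | p2:(3,1)->(2,1)
Step 4: p0:escaped | p1:(2,4)->(1,4) | p2:(2,1)->(1,1)
Step 5: p0:escaped | p1:(1,4)->(0,4) | p2:(1,1)->(0,1)->EXIT
Step 6: p0:escaped | p1:(0,4)->(0,3) | p2:escaped
Step 7: p0:escaped | p1:(0,3)->(0,2) | p2:escaped
Step 8: p0:escaped | p1:(0,2)->(0,1)->EXIT | p2:escaped
Exit steps: [2, 8, 5]
First to escape: p0 at step 2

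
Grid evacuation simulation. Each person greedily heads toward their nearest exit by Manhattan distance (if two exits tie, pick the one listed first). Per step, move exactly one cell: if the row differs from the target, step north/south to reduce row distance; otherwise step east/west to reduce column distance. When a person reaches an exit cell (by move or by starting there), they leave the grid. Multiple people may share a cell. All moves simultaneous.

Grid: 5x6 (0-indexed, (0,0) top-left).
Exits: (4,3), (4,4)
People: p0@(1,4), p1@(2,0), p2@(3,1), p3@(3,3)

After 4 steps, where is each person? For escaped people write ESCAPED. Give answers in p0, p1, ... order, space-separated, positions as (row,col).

Step 1: p0:(1,4)->(2,4) | p1:(2,0)->(3,0) | p2:(3,1)->(4,1) | p3:(3,3)->(4,3)->EXIT
Step 2: p0:(2,4)->(3,4) | p1:(3,0)->(4,0) | p2:(4,1)->(4,2) | p3:escaped
Step 3: p0:(3,4)->(4,4)->EXIT | p1:(4,0)->(4,1) | p2:(4,2)->(4,3)->EXIT | p3:escaped
Step 4: p0:escaped | p1:(4,1)->(4,2) | p2:escaped | p3:escaped

ESCAPED (4,2) ESCAPED ESCAPED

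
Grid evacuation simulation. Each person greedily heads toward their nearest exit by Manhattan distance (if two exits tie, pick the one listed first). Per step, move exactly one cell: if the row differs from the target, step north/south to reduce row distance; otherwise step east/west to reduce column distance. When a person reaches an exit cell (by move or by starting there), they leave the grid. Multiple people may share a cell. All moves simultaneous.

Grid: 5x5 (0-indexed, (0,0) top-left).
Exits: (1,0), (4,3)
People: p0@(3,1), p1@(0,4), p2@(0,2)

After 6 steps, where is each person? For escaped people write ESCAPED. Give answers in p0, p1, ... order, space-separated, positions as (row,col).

Step 1: p0:(3,1)->(2,1) | p1:(0,4)->(1,4) | p2:(0,2)->(1,2)
Step 2: p0:(2,1)->(1,1) | p1:(1,4)->(1,3) | p2:(1,2)->(1,1)
Step 3: p0:(1,1)->(1,0)->EXIT | p1:(1,3)->(1,2) | p2:(1,1)->(1,0)->EXIT
Step 4: p0:escaped | p1:(1,2)->(1,1) | p2:escaped
Step 5: p0:escaped | p1:(1,1)->(1,0)->EXIT | p2:escaped

ESCAPED ESCAPED ESCAPED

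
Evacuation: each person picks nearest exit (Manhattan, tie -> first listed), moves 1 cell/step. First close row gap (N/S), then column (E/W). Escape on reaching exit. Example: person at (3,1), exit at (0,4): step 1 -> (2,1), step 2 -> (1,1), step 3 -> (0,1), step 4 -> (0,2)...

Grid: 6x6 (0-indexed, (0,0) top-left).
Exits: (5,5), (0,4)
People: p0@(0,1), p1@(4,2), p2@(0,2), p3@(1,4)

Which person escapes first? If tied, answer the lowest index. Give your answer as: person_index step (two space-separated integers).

Step 1: p0:(0,1)->(0,2) | p1:(4,2)->(5,2) | p2:(0,2)->(0,3) | p3:(1,4)->(0,4)->EXIT
Step 2: p0:(0,2)->(0,3) | p1:(5,2)->(5,3) | p2:(0,3)->(0,4)->EXIT | p3:escaped
Step 3: p0:(0,3)->(0,4)->EXIT | p1:(5,3)->(5,4) | p2:escaped | p3:escaped
Step 4: p0:escaped | p1:(5,4)->(5,5)->EXIT | p2:escaped | p3:escaped
Exit steps: [3, 4, 2, 1]
First to escape: p3 at step 1

Answer: 3 1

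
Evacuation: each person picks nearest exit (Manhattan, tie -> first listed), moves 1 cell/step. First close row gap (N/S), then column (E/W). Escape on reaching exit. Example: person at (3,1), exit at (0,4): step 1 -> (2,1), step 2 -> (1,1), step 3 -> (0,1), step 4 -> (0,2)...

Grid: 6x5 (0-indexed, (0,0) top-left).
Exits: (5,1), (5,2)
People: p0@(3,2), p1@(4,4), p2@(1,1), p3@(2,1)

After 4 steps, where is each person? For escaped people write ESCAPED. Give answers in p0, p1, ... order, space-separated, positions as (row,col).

Step 1: p0:(3,2)->(4,2) | p1:(4,4)->(5,4) | p2:(1,1)->(2,1) | p3:(2,1)->(3,1)
Step 2: p0:(4,2)->(5,2)->EXIT | p1:(5,4)->(5,3) | p2:(2,1)->(3,1) | p3:(3,1)->(4,1)
Step 3: p0:escaped | p1:(5,3)->(5,2)->EXIT | p2:(3,1)->(4,1) | p3:(4,1)->(5,1)->EXIT
Step 4: p0:escaped | p1:escaped | p2:(4,1)->(5,1)->EXIT | p3:escaped

ESCAPED ESCAPED ESCAPED ESCAPED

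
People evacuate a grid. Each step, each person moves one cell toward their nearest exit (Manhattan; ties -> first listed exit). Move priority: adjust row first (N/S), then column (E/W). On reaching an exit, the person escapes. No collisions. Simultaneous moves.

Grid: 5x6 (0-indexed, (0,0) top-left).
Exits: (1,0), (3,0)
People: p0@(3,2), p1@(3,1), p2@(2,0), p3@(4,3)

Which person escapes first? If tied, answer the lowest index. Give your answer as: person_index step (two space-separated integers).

Step 1: p0:(3,2)->(3,1) | p1:(3,1)->(3,0)->EXIT | p2:(2,0)->(1,0)->EXIT | p3:(4,3)->(3,3)
Step 2: p0:(3,1)->(3,0)->EXIT | p1:escaped | p2:escaped | p3:(3,3)->(3,2)
Step 3: p0:escaped | p1:escaped | p2:escaped | p3:(3,2)->(3,1)
Step 4: p0:escaped | p1:escaped | p2:escaped | p3:(3,1)->(3,0)->EXIT
Exit steps: [2, 1, 1, 4]
First to escape: p1 at step 1

Answer: 1 1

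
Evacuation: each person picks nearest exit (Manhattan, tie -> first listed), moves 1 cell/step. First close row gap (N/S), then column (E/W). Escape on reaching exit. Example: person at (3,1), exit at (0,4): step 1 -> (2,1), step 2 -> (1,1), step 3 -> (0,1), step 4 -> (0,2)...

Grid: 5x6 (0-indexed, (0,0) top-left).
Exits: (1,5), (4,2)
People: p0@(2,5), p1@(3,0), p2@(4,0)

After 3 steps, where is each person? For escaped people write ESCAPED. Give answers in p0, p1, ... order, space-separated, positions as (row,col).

Step 1: p0:(2,5)->(1,5)->EXIT | p1:(3,0)->(4,0) | p2:(4,0)->(4,1)
Step 2: p0:escaped | p1:(4,0)->(4,1) | p2:(4,1)->(4,2)->EXIT
Step 3: p0:escaped | p1:(4,1)->(4,2)->EXIT | p2:escaped

ESCAPED ESCAPED ESCAPED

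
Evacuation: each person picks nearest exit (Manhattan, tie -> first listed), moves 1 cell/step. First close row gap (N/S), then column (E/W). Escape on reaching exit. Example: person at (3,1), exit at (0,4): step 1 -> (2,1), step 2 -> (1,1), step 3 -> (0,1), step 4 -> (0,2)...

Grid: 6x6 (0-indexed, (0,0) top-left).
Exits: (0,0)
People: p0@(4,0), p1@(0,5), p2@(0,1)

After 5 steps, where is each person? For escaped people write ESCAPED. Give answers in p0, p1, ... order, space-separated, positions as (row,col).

Step 1: p0:(4,0)->(3,0) | p1:(0,5)->(0,4) | p2:(0,1)->(0,0)->EXIT
Step 2: p0:(3,0)->(2,0) | p1:(0,4)->(0,3) | p2:escaped
Step 3: p0:(2,0)->(1,0) | p1:(0,3)->(0,2) | p2:escaped
Step 4: p0:(1,0)->(0,0)->EXIT | p1:(0,2)->(0,1) | p2:escaped
Step 5: p0:escaped | p1:(0,1)->(0,0)->EXIT | p2:escaped

ESCAPED ESCAPED ESCAPED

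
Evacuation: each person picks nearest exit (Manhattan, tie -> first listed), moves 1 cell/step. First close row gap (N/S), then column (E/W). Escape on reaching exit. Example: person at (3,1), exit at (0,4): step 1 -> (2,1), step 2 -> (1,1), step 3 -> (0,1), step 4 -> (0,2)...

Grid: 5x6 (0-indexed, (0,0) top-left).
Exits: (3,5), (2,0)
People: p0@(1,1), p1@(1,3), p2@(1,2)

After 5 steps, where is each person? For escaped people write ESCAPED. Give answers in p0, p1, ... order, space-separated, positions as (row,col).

Step 1: p0:(1,1)->(2,1) | p1:(1,3)->(2,3) | p2:(1,2)->(2,2)
Step 2: p0:(2,1)->(2,0)->EXIT | p1:(2,3)->(3,3) | p2:(2,2)->(2,1)
Step 3: p0:escaped | p1:(3,3)->(3,4) | p2:(2,1)->(2,0)->EXIT
Step 4: p0:escaped | p1:(3,4)->(3,5)->EXIT | p2:escaped

ESCAPED ESCAPED ESCAPED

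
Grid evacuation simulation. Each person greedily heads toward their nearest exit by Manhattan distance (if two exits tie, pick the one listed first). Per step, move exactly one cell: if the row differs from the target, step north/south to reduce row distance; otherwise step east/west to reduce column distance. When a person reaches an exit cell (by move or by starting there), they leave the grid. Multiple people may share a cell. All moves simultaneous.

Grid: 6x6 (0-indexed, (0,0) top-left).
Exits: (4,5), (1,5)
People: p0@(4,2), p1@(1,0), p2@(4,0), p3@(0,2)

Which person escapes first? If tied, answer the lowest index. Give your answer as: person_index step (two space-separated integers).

Step 1: p0:(4,2)->(4,3) | p1:(1,0)->(1,1) | p2:(4,0)->(4,1) | p3:(0,2)->(1,2)
Step 2: p0:(4,3)->(4,4) | p1:(1,1)->(1,2) | p2:(4,1)->(4,2) | p3:(1,2)->(1,3)
Step 3: p0:(4,4)->(4,5)->EXIT | p1:(1,2)->(1,3) | p2:(4,2)->(4,3) | p3:(1,3)->(1,4)
Step 4: p0:escaped | p1:(1,3)->(1,4) | p2:(4,3)->(4,4) | p3:(1,4)->(1,5)->EXIT
Step 5: p0:escaped | p1:(1,4)->(1,5)->EXIT | p2:(4,4)->(4,5)->EXIT | p3:escaped
Exit steps: [3, 5, 5, 4]
First to escape: p0 at step 3

Answer: 0 3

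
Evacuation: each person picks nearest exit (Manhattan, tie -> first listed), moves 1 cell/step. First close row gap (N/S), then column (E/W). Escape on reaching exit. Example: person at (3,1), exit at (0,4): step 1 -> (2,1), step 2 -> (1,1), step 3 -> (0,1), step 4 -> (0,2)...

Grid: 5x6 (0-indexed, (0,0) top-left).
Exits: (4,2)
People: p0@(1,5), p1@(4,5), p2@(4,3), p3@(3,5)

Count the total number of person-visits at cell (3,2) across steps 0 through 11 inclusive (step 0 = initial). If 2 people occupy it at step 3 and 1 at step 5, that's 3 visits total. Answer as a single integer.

Answer: 0

Derivation:
Step 0: p0@(1,5) p1@(4,5) p2@(4,3) p3@(3,5) -> at (3,2): 0 [-], cum=0
Step 1: p0@(2,5) p1@(4,4) p2@ESC p3@(4,5) -> at (3,2): 0 [-], cum=0
Step 2: p0@(3,5) p1@(4,3) p2@ESC p3@(4,4) -> at (3,2): 0 [-], cum=0
Step 3: p0@(4,5) p1@ESC p2@ESC p3@(4,3) -> at (3,2): 0 [-], cum=0
Step 4: p0@(4,4) p1@ESC p2@ESC p3@ESC -> at (3,2): 0 [-], cum=0
Step 5: p0@(4,3) p1@ESC p2@ESC p3@ESC -> at (3,2): 0 [-], cum=0
Step 6: p0@ESC p1@ESC p2@ESC p3@ESC -> at (3,2): 0 [-], cum=0
Total visits = 0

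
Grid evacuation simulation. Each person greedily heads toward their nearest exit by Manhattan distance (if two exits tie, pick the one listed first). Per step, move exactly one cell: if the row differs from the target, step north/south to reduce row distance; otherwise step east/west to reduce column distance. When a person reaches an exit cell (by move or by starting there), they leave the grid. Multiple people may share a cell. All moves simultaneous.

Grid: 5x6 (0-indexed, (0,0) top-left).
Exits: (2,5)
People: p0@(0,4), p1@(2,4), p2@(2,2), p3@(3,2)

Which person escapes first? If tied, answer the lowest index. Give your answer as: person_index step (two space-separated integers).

Answer: 1 1

Derivation:
Step 1: p0:(0,4)->(1,4) | p1:(2,4)->(2,5)->EXIT | p2:(2,2)->(2,3) | p3:(3,2)->(2,2)
Step 2: p0:(1,4)->(2,4) | p1:escaped | p2:(2,3)->(2,4) | p3:(2,2)->(2,3)
Step 3: p0:(2,4)->(2,5)->EXIT | p1:escaped | p2:(2,4)->(2,5)->EXIT | p3:(2,3)->(2,4)
Step 4: p0:escaped | p1:escaped | p2:escaped | p3:(2,4)->(2,5)->EXIT
Exit steps: [3, 1, 3, 4]
First to escape: p1 at step 1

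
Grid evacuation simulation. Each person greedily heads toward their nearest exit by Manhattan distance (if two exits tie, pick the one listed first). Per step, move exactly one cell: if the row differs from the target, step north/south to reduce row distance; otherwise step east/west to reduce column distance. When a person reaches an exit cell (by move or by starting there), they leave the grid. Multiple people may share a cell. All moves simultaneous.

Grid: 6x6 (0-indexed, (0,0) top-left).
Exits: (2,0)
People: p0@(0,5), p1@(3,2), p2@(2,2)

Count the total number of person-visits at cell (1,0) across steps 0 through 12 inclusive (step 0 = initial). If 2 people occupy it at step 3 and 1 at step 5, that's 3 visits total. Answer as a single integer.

Step 0: p0@(0,5) p1@(3,2) p2@(2,2) -> at (1,0): 0 [-], cum=0
Step 1: p0@(1,5) p1@(2,2) p2@(2,1) -> at (1,0): 0 [-], cum=0
Step 2: p0@(2,5) p1@(2,1) p2@ESC -> at (1,0): 0 [-], cum=0
Step 3: p0@(2,4) p1@ESC p2@ESC -> at (1,0): 0 [-], cum=0
Step 4: p0@(2,3) p1@ESC p2@ESC -> at (1,0): 0 [-], cum=0
Step 5: p0@(2,2) p1@ESC p2@ESC -> at (1,0): 0 [-], cum=0
Step 6: p0@(2,1) p1@ESC p2@ESC -> at (1,0): 0 [-], cum=0
Step 7: p0@ESC p1@ESC p2@ESC -> at (1,0): 0 [-], cum=0
Total visits = 0

Answer: 0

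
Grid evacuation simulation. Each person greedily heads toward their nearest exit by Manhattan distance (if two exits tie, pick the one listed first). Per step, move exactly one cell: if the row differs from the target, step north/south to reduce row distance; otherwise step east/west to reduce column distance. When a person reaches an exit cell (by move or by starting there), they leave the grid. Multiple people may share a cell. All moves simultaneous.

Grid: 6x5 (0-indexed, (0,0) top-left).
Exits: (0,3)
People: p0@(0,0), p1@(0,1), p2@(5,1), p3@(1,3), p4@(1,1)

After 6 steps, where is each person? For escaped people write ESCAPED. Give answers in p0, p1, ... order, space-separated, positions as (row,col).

Step 1: p0:(0,0)->(0,1) | p1:(0,1)->(0,2) | p2:(5,1)->(4,1) | p3:(1,3)->(0,3)->EXIT | p4:(1,1)->(0,1)
Step 2: p0:(0,1)->(0,2) | p1:(0,2)->(0,3)->EXIT | p2:(4,1)->(3,1) | p3:escaped | p4:(0,1)->(0,2)
Step 3: p0:(0,2)->(0,3)->EXIT | p1:escaped | p2:(3,1)->(2,1) | p3:escaped | p4:(0,2)->(0,3)->EXIT
Step 4: p0:escaped | p1:escaped | p2:(2,1)->(1,1) | p3:escaped | p4:escaped
Step 5: p0:escaped | p1:escaped | p2:(1,1)->(0,1) | p3:escaped | p4:escaped
Step 6: p0:escaped | p1:escaped | p2:(0,1)->(0,2) | p3:escaped | p4:escaped

ESCAPED ESCAPED (0,2) ESCAPED ESCAPED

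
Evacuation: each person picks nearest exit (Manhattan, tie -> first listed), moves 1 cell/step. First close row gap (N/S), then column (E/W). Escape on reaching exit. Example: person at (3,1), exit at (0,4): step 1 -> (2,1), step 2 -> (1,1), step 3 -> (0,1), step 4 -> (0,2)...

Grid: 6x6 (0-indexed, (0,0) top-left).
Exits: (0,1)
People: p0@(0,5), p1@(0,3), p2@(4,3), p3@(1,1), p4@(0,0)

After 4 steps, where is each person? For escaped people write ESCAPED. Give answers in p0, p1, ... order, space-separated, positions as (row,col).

Step 1: p0:(0,5)->(0,4) | p1:(0,3)->(0,2) | p2:(4,3)->(3,3) | p3:(1,1)->(0,1)->EXIT | p4:(0,0)->(0,1)->EXIT
Step 2: p0:(0,4)->(0,3) | p1:(0,2)->(0,1)->EXIT | p2:(3,3)->(2,3) | p3:escaped | p4:escaped
Step 3: p0:(0,3)->(0,2) | p1:escaped | p2:(2,3)->(1,3) | p3:escaped | p4:escaped
Step 4: p0:(0,2)->(0,1)->EXIT | p1:escaped | p2:(1,3)->(0,3) | p3:escaped | p4:escaped

ESCAPED ESCAPED (0,3) ESCAPED ESCAPED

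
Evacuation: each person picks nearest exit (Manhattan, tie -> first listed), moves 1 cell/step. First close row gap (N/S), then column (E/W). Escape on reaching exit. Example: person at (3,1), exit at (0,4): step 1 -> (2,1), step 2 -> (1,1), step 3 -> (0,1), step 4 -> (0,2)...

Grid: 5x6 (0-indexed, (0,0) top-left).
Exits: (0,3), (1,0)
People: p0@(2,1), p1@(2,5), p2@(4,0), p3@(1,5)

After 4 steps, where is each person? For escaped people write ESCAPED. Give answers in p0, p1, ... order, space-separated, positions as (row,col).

Step 1: p0:(2,1)->(1,1) | p1:(2,5)->(1,5) | p2:(4,0)->(3,0) | p3:(1,5)->(0,5)
Step 2: p0:(1,1)->(1,0)->EXIT | p1:(1,5)->(0,5) | p2:(3,0)->(2,0) | p3:(0,5)->(0,4)
Step 3: p0:escaped | p1:(0,5)->(0,4) | p2:(2,0)->(1,0)->EXIT | p3:(0,4)->(0,3)->EXIT
Step 4: p0:escaped | p1:(0,4)->(0,3)->EXIT | p2:escaped | p3:escaped

ESCAPED ESCAPED ESCAPED ESCAPED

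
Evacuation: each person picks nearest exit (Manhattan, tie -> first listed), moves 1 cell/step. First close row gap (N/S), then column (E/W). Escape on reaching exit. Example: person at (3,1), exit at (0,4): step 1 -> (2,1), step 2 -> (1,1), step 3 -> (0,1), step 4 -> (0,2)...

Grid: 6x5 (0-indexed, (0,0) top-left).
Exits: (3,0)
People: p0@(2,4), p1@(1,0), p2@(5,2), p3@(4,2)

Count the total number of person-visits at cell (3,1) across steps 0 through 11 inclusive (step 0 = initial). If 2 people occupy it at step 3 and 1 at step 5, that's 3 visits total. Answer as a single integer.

Step 0: p0@(2,4) p1@(1,0) p2@(5,2) p3@(4,2) -> at (3,1): 0 [-], cum=0
Step 1: p0@(3,4) p1@(2,0) p2@(4,2) p3@(3,2) -> at (3,1): 0 [-], cum=0
Step 2: p0@(3,3) p1@ESC p2@(3,2) p3@(3,1) -> at (3,1): 1 [p3], cum=1
Step 3: p0@(3,2) p1@ESC p2@(3,1) p3@ESC -> at (3,1): 1 [p2], cum=2
Step 4: p0@(3,1) p1@ESC p2@ESC p3@ESC -> at (3,1): 1 [p0], cum=3
Step 5: p0@ESC p1@ESC p2@ESC p3@ESC -> at (3,1): 0 [-], cum=3
Total visits = 3

Answer: 3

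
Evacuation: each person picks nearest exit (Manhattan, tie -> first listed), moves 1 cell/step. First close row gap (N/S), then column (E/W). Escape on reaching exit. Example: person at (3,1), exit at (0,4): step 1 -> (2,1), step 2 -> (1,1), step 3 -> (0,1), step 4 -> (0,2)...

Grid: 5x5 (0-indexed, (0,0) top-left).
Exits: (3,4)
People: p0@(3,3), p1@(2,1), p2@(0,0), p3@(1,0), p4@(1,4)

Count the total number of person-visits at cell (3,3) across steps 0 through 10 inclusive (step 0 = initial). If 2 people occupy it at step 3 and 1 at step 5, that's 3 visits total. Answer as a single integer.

Answer: 4

Derivation:
Step 0: p0@(3,3) p1@(2,1) p2@(0,0) p3@(1,0) p4@(1,4) -> at (3,3): 1 [p0], cum=1
Step 1: p0@ESC p1@(3,1) p2@(1,0) p3@(2,0) p4@(2,4) -> at (3,3): 0 [-], cum=1
Step 2: p0@ESC p1@(3,2) p2@(2,0) p3@(3,0) p4@ESC -> at (3,3): 0 [-], cum=1
Step 3: p0@ESC p1@(3,3) p2@(3,0) p3@(3,1) p4@ESC -> at (3,3): 1 [p1], cum=2
Step 4: p0@ESC p1@ESC p2@(3,1) p3@(3,2) p4@ESC -> at (3,3): 0 [-], cum=2
Step 5: p0@ESC p1@ESC p2@(3,2) p3@(3,3) p4@ESC -> at (3,3): 1 [p3], cum=3
Step 6: p0@ESC p1@ESC p2@(3,3) p3@ESC p4@ESC -> at (3,3): 1 [p2], cum=4
Step 7: p0@ESC p1@ESC p2@ESC p3@ESC p4@ESC -> at (3,3): 0 [-], cum=4
Total visits = 4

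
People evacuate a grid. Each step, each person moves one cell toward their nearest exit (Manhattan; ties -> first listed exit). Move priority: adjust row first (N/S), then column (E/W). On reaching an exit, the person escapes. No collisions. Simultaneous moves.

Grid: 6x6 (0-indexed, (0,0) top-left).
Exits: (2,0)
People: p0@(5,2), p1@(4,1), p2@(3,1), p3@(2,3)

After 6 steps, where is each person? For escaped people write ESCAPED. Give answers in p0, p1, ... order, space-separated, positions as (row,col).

Step 1: p0:(5,2)->(4,2) | p1:(4,1)->(3,1) | p2:(3,1)->(2,1) | p3:(2,3)->(2,2)
Step 2: p0:(4,2)->(3,2) | p1:(3,1)->(2,1) | p2:(2,1)->(2,0)->EXIT | p3:(2,2)->(2,1)
Step 3: p0:(3,2)->(2,2) | p1:(2,1)->(2,0)->EXIT | p2:escaped | p3:(2,1)->(2,0)->EXIT
Step 4: p0:(2,2)->(2,1) | p1:escaped | p2:escaped | p3:escaped
Step 5: p0:(2,1)->(2,0)->EXIT | p1:escaped | p2:escaped | p3:escaped

ESCAPED ESCAPED ESCAPED ESCAPED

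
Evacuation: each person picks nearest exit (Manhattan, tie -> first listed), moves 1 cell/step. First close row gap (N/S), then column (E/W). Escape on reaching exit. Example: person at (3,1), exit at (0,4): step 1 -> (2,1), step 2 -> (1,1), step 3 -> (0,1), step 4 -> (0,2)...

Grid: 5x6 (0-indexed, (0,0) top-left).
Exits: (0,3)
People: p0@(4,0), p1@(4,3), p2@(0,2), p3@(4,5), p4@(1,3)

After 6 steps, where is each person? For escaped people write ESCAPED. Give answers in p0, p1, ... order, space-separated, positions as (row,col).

Step 1: p0:(4,0)->(3,0) | p1:(4,3)->(3,3) | p2:(0,2)->(0,3)->EXIT | p3:(4,5)->(3,5) | p4:(1,3)->(0,3)->EXIT
Step 2: p0:(3,0)->(2,0) | p1:(3,3)->(2,3) | p2:escaped | p3:(3,5)->(2,5) | p4:escaped
Step 3: p0:(2,0)->(1,0) | p1:(2,3)->(1,3) | p2:escaped | p3:(2,5)->(1,5) | p4:escaped
Step 4: p0:(1,0)->(0,0) | p1:(1,3)->(0,3)->EXIT | p2:escaped | p3:(1,5)->(0,5) | p4:escaped
Step 5: p0:(0,0)->(0,1) | p1:escaped | p2:escaped | p3:(0,5)->(0,4) | p4:escaped
Step 6: p0:(0,1)->(0,2) | p1:escaped | p2:escaped | p3:(0,4)->(0,3)->EXIT | p4:escaped

(0,2) ESCAPED ESCAPED ESCAPED ESCAPED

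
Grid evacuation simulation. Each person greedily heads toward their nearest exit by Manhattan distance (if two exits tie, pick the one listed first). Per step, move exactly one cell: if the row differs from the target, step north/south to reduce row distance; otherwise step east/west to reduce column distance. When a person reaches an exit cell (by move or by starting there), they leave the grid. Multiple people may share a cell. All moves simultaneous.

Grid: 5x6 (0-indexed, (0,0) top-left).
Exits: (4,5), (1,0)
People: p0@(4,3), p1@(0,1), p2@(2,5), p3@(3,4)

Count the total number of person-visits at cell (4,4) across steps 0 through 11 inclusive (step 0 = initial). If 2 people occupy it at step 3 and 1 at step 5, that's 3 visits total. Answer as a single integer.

Step 0: p0@(4,3) p1@(0,1) p2@(2,5) p3@(3,4) -> at (4,4): 0 [-], cum=0
Step 1: p0@(4,4) p1@(1,1) p2@(3,5) p3@(4,4) -> at (4,4): 2 [p0,p3], cum=2
Step 2: p0@ESC p1@ESC p2@ESC p3@ESC -> at (4,4): 0 [-], cum=2
Total visits = 2

Answer: 2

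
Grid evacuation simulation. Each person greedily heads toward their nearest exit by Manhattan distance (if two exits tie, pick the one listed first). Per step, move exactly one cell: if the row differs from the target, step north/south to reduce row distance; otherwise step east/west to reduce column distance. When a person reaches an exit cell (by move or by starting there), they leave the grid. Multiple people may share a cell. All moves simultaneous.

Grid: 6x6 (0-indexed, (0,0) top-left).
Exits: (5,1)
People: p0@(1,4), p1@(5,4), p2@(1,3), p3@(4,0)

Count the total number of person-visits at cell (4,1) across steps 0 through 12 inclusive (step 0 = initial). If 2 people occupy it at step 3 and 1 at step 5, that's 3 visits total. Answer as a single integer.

Answer: 0

Derivation:
Step 0: p0@(1,4) p1@(5,4) p2@(1,3) p3@(4,0) -> at (4,1): 0 [-], cum=0
Step 1: p0@(2,4) p1@(5,3) p2@(2,3) p3@(5,0) -> at (4,1): 0 [-], cum=0
Step 2: p0@(3,4) p1@(5,2) p2@(3,3) p3@ESC -> at (4,1): 0 [-], cum=0
Step 3: p0@(4,4) p1@ESC p2@(4,3) p3@ESC -> at (4,1): 0 [-], cum=0
Step 4: p0@(5,4) p1@ESC p2@(5,3) p3@ESC -> at (4,1): 0 [-], cum=0
Step 5: p0@(5,3) p1@ESC p2@(5,2) p3@ESC -> at (4,1): 0 [-], cum=0
Step 6: p0@(5,2) p1@ESC p2@ESC p3@ESC -> at (4,1): 0 [-], cum=0
Step 7: p0@ESC p1@ESC p2@ESC p3@ESC -> at (4,1): 0 [-], cum=0
Total visits = 0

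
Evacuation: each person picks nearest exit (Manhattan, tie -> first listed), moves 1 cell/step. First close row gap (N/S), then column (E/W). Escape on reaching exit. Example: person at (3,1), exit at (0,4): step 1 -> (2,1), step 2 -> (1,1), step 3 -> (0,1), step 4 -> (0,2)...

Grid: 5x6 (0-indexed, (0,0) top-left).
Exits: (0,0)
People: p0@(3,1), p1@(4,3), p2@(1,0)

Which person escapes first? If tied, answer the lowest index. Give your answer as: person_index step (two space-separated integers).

Step 1: p0:(3,1)->(2,1) | p1:(4,3)->(3,3) | p2:(1,0)->(0,0)->EXIT
Step 2: p0:(2,1)->(1,1) | p1:(3,3)->(2,3) | p2:escaped
Step 3: p0:(1,1)->(0,1) | p1:(2,3)->(1,3) | p2:escaped
Step 4: p0:(0,1)->(0,0)->EXIT | p1:(1,3)->(0,3) | p2:escaped
Step 5: p0:escaped | p1:(0,3)->(0,2) | p2:escaped
Step 6: p0:escaped | p1:(0,2)->(0,1) | p2:escaped
Step 7: p0:escaped | p1:(0,1)->(0,0)->EXIT | p2:escaped
Exit steps: [4, 7, 1]
First to escape: p2 at step 1

Answer: 2 1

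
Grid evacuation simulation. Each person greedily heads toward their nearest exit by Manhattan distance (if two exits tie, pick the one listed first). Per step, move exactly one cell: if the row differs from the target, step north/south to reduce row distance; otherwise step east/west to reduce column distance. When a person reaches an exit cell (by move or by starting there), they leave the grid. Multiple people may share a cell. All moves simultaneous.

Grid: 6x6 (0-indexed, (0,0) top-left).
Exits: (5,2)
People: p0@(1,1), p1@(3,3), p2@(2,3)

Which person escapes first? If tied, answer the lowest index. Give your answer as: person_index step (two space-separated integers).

Answer: 1 3

Derivation:
Step 1: p0:(1,1)->(2,1) | p1:(3,3)->(4,3) | p2:(2,3)->(3,3)
Step 2: p0:(2,1)->(3,1) | p1:(4,3)->(5,3) | p2:(3,3)->(4,3)
Step 3: p0:(3,1)->(4,1) | p1:(5,3)->(5,2)->EXIT | p2:(4,3)->(5,3)
Step 4: p0:(4,1)->(5,1) | p1:escaped | p2:(5,3)->(5,2)->EXIT
Step 5: p0:(5,1)->(5,2)->EXIT | p1:escaped | p2:escaped
Exit steps: [5, 3, 4]
First to escape: p1 at step 3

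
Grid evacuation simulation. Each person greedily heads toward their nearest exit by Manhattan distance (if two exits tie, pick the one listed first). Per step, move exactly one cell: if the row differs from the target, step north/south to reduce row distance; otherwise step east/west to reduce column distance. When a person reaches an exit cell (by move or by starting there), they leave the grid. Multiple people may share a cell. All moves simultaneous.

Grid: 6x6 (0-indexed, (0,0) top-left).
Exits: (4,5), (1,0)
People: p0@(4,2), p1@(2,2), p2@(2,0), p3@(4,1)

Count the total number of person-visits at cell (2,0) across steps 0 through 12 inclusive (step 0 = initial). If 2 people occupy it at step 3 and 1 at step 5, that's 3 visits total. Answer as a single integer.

Answer: 1

Derivation:
Step 0: p0@(4,2) p1@(2,2) p2@(2,0) p3@(4,1) -> at (2,0): 1 [p2], cum=1
Step 1: p0@(4,3) p1@(1,2) p2@ESC p3@(4,2) -> at (2,0): 0 [-], cum=1
Step 2: p0@(4,4) p1@(1,1) p2@ESC p3@(4,3) -> at (2,0): 0 [-], cum=1
Step 3: p0@ESC p1@ESC p2@ESC p3@(4,4) -> at (2,0): 0 [-], cum=1
Step 4: p0@ESC p1@ESC p2@ESC p3@ESC -> at (2,0): 0 [-], cum=1
Total visits = 1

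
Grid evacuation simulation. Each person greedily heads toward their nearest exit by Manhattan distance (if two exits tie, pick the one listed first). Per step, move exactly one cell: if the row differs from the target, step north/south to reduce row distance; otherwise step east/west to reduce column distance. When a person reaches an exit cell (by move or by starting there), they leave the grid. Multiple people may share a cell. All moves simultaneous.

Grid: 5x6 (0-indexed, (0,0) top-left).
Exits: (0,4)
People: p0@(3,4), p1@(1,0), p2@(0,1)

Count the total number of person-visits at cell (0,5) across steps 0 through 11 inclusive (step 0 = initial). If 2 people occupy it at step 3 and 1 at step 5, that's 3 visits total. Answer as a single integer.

Step 0: p0@(3,4) p1@(1,0) p2@(0,1) -> at (0,5): 0 [-], cum=0
Step 1: p0@(2,4) p1@(0,0) p2@(0,2) -> at (0,5): 0 [-], cum=0
Step 2: p0@(1,4) p1@(0,1) p2@(0,3) -> at (0,5): 0 [-], cum=0
Step 3: p0@ESC p1@(0,2) p2@ESC -> at (0,5): 0 [-], cum=0
Step 4: p0@ESC p1@(0,3) p2@ESC -> at (0,5): 0 [-], cum=0
Step 5: p0@ESC p1@ESC p2@ESC -> at (0,5): 0 [-], cum=0
Total visits = 0

Answer: 0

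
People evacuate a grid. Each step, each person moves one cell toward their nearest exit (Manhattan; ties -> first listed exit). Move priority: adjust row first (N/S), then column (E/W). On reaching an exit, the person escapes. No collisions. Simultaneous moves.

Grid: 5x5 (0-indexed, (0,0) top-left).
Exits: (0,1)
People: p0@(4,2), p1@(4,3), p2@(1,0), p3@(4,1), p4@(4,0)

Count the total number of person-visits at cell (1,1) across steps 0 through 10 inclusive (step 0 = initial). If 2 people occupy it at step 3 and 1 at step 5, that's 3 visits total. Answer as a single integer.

Answer: 1

Derivation:
Step 0: p0@(4,2) p1@(4,3) p2@(1,0) p3@(4,1) p4@(4,0) -> at (1,1): 0 [-], cum=0
Step 1: p0@(3,2) p1@(3,3) p2@(0,0) p3@(3,1) p4@(3,0) -> at (1,1): 0 [-], cum=0
Step 2: p0@(2,2) p1@(2,3) p2@ESC p3@(2,1) p4@(2,0) -> at (1,1): 0 [-], cum=0
Step 3: p0@(1,2) p1@(1,3) p2@ESC p3@(1,1) p4@(1,0) -> at (1,1): 1 [p3], cum=1
Step 4: p0@(0,2) p1@(0,3) p2@ESC p3@ESC p4@(0,0) -> at (1,1): 0 [-], cum=1
Step 5: p0@ESC p1@(0,2) p2@ESC p3@ESC p4@ESC -> at (1,1): 0 [-], cum=1
Step 6: p0@ESC p1@ESC p2@ESC p3@ESC p4@ESC -> at (1,1): 0 [-], cum=1
Total visits = 1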